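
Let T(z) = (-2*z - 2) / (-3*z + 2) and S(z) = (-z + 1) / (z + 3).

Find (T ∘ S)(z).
(T ∘ S)(z) = T(S(z)) = ((-2)*S(z) + (-2))/((-3)*S(z) + (2)). Multiply numerator and denominator by z + 3:
  numerator:   (-2)*(-z + 1) + (-2)*(z + 3) = -8
  denominator: (-3)*(-z + 1) + (2)*(z + 3) = 5*z + 3
(T ∘ S)(z) = -8/(5*z + 3)

Final answer: -8/(5*z + 3)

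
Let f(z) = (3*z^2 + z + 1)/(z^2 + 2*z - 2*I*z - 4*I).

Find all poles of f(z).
The singularities of f are the zeros of the denominator. Factoring,
  z^2 + 2*z - 2*I*z - 4*I = (z + 2)*(z - 2*I)
so the candidates are z = -2, z = 2*I.

Check the numerator P(z) = 3*z^2 + z + 1 at each one:
  P(-2) = 11 ≠ 0, so z = -2 is a (simple) pole.
  P(2*I) = -11 + 2*I ≠ 0, so z = 2*I is a (simple) pole.

Poles of f: {-2, 2*I}

Final answer: {-2, 2*I}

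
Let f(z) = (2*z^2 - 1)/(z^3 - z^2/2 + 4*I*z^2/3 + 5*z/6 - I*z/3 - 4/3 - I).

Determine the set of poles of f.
The singularities of f are the zeros of the denominator. Factoring,
  z^3 - z^2/2 + 4*I*z^2/3 + 5*z/6 - I*z/3 - 4/3 - I = (z + 2*I)*(z + 1/2 - 2*I/3)*(z - 1)
so the candidates are z = -2*I, z = -1/2 + 2*I/3, z = 1.

Check the numerator P(z) = 2*z^2 - 1 at each one:
  P(-2*I) = -9 ≠ 0, so z = -2*I is a (simple) pole.
  P(-1/2 + 2*I/3) = -25/18 - 4*I/3 ≠ 0, so z = -1/2 + 2*I/3 is a (simple) pole.
  P(1) = 1 ≠ 0, so z = 1 is a (simple) pole.

Poles of f: {-1/2 + 2*I/3, -2*I, 1}

Final answer: {-1/2 + 2*I/3, -2*I, 1}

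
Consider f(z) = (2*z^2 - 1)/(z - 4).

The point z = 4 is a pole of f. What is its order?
Factor the denominator:
  z - 4 = (z - 4)

The numerator P(z) = 2*z^2 - 1 has P(4) = 31 ≠ 0, so no factor of (z - 4) cancels.
Near z = 4 we can therefore write f(z) = g(z)/(z - 4) with g analytic at 4 and g(4) ≠ 0 (g is just the numerator).

Hence z = 4 is a pole of order 1.

Final answer: 1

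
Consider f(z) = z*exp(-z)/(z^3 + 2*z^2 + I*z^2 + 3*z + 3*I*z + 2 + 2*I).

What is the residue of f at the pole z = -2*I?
(1/5 + I/5)*exp(2*I)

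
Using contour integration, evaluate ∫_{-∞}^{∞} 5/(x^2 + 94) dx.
Let f(z) = 5/(z^2 + 94). The denominator has no real zeros and deg Q - deg P = 2 ≥ 2, so the integral of f over the upper semicircle |z| = R tends to 0 as R → ∞. Closing the contour in the upper half-plane,
  ∫_{-∞}^{∞} f(x) dx = 2πi · Σ Res(f, z_k)  over the poles with Im z_k > 0.

Zeros of the denominator: z^2 + 94 = 0 gives z = ±sqrt(94)*I.
Upper half-plane: z = sqrt(94)*I (simple).

Each pole is a simple zero of Q(z) = z^2 + 94, so Res(f, z₀) = P(z₀)/Q'(z₀) with P(z) = 5, Q'(z) = 2*z:
  Res(f, sqrt(94)*I) = (5)/(2*sqrt(94)*I) = -5*sqrt(94)*I/188

∫_{-∞}^{∞} f(x) dx = 2πi · (-5*sqrt(94)*I/188) = 5*sqrt(94)*pi/94

Final answer: 5*sqrt(94)*pi/94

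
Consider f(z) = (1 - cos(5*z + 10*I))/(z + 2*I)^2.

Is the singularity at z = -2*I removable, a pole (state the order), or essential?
Let u = z + 2*I. The argument of cos is 5*z + 10*I = 5u, so
  f = (1 - cos(5u))/u^2 = ((5u)^2/2 - (5u)^4/24 + ...)/u^2 = 25/2 - (625/24)*u^2 + ...
The Laurent expansion about u = 0 has no negative powers; equivalently lim_{z→-2*I} f(z) = 25/2 exists and is finite.
So the singularity is removable.

Final answer: removable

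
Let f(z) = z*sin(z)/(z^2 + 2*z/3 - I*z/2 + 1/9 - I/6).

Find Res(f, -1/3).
Write f(z) = P(z)/Q(z) with P(z) = z*sin(z) and Q(z) = z^2 + 2*z/3 - I*z/2 + 1/9 - I/6.
The denominator factors as Q(z) = (z + 1/3)*(z + 1/3 - I/2), so z = -1/3 is a simple zero of Q and P is analytic there; z = -1/3 is therefore a simple pole and
  Res(f, z₀) = P(z₀)/Q'(z₀).

Q'(z) = 2*z + 2/3 - I/2, so Q'(-1/3) = -I/2.
P(-1/3) = sin(1/3)/3.

Res(f, -1/3) = (sin(1/3)/3)/(-I/2) = 2*I*sin(1/3)/3

Final answer: 2*I*sin(1/3)/3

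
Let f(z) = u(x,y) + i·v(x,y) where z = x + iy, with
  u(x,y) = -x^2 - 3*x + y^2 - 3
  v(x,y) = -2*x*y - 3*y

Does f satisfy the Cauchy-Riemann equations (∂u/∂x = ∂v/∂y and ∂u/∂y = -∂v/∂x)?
∂u/∂x = -2*x - 3
∂v/∂y = -2*x - 3
∂u/∂y = 2*y
∂v/∂x = -2*y
∂u/∂x = ∂v/∂y and ∂u/∂y = -∂v/∂x hold identically; f is analytic.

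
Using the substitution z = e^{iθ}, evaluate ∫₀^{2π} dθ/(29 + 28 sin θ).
Call the integral J. The integrand is 2π-periodic and we integrate over a full period, so shifting θ does not change the value (θ → θ + π/2 turns sin θ into cos θ). Hence
  J = ∫₀^{2π} dθ/(29 + 28 cos θ).
Put z = e^{iθ}: then cos θ = (z + 1/z)/2, dθ = dz/(iz), and z runs once counterclockwise around |z| = 1:
  J = ∮_{|z|=1} 1/(29 + 28*(z + 1/z)/2) · dz/(iz) = (2/i) ∮_{|z|=1} dz/(28*z^2 + 58*z + 28).
The roots of 28*z^2 + 58*z + 28 are z = (-29 ± sqrt(29^2 - 28^2))/28, with sqrt(57) = sqrt(57); their product is 1, so only z₊ = -29/28 + sqrt(57)/28 lies inside the unit circle (z₋ = -29/28 - sqrt(57)/28 lies outside).
z₊ is a simple zero of q(z) = 28*z^2 + 58*z + 28, so Res(1/q, z₊) = 1/q'(z₊) with q'(z) = 56*z + 58; and q'(z₊) = 28*(z₊ - z₋) = 2*sqrt(57).
Therefore J = (2/i) · 2πi · 1/(2*sqrt(57)) = 2*pi/(sqrt(57)) = 2*sqrt(57)*pi/57

Final answer: 2*sqrt(57)*pi/57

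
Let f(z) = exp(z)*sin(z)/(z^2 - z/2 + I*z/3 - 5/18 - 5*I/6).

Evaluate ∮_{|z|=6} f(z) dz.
By the residue theorem, ∮_C f(z) dz = 2πi · (sum of the residues of f at the poles inside |z| = 6).

The denominator factors as (z - 1 - I/3)*(z + 1/2 + 2*I/3), so the singularities of f are simple poles at z = 1 + I/3, z = -1/2 - 2*I/3.
  |1 + I/3|² = 10/9 < 36 = 6², so this pole is inside the contour.
  |-1/2 - 2*I/3|² = 25/36 < 36 = 6², so this pole is inside the contour.

With P(z) = exp(z)*sin(z) and Q(z) = z^2 - z/2 + I*z/3 - 5/18 - 5*I/6, each pole is simple, so Res(f, z₀) = P(z₀)/Q'(z₀) with Q'(z) = 2*z - 1/2 + I/3.
  Res(f, 1 + I/3) = P(1 + I/3)/Q'(1 + I/3) = (exp(1 + I/3)*sin(1 + I/3))/(3/2 + I) = (6/13 - 4*I/13)*exp(1 + I/3)*sin(1 + I/3)
  Res(f, -1/2 - 2*I/3) = P(-1/2 - 2*I/3)/Q'(-1/2 - 2*I/3) = (-exp(-1/2 - 2*I/3)*sin(1/2 + 2*I/3))/(-3/2 - I) = (6/13 - 4*I/13)*exp(-1/2 - 2*I/3)*sin(1/2 + 2*I/3)

Sum of residues inside C: (6/13 - 4*I/13)*exp(-1/2 - 2*I/3)*sin(1/2 + 2*I/3) + (6/13 - 4*I/13)*exp(1 + I/3)*sin(1 + I/3)
∮_C f(z) dz = 2πi · ((6/13 - 4*I/13)*exp(-1/2 - 2*I/3)*sin(1/2 + 2*I/3) + (6/13 - 4*I/13)*exp(1 + I/3)*sin(1 + I/3)) = pi*(8/13 + 12*I/13)*exp(-1/2 - 2*I/3)*sin(1/2 + 2*I/3) + pi*(8/13 + 12*I/13)*exp(1 + I/3)*sin(1 + I/3)

Final answer: pi*(8/13 + 12*I/13)*exp(-1/2 - 2*I/3)*sin(1/2 + 2*I/3) + pi*(8/13 + 12*I/13)*exp(1 + I/3)*sin(1 + I/3)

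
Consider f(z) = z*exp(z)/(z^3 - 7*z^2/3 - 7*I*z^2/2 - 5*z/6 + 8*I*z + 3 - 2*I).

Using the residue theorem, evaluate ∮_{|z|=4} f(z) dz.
By the residue theorem, ∮_C f(z) dz = 2πi · (sum of the residues of f at the poles inside |z| = 4).

The denominator factors as (z - 3*I)*(z - 1/3 - I/2)*(z - 2), so the singularities of f are simple poles at z = 3*I, z = 1/3 + I/2, z = 2.
  |3*I|² = 9 < 16 = 4², so this pole is inside the contour.
  |1/3 + I/2|² = 13/36 < 16 = 4², so this pole is inside the contour.
  |2|² = 4 < 16 = 4², so this pole is inside the contour.

With P(z) = z*exp(z) and Q(z) = z^3 - 7*z^2/3 - 7*I*z^2/2 - 5*z/6 + 8*I*z + 3 - 2*I, each pole is simple, so Res(f, z₀) = P(z₀)/Q'(z₀) with Q'(z) = 3*z^2 - 14*z/3 - 7*I*z - 5/6 + 8*I.
  Res(f, 3*I) = P(3*I)/Q'(3*I) = (3*I*exp(3*I))/(-41/6 - 6*I) = (-648/2977 - 738*I/2977)*exp(3*I)
  Res(f, 1/3 + I/2) = P(1/3 + I/2)/Q'(1/3 + I/2) = ((1/3 + I/2)*exp(1/3 + I/2))/(25/36 + 13*I/3) = (3108/24961 - 1422*I/24961)*exp(1/3 + I/2)
  Res(f, 2) = P(2)/Q'(2) = (2*exp(2))/(11/6 - 6*I) = (132/1417 + 432*I/1417)*exp(2)

Sum of residues inside C: (3108/24961 - 1422*I/24961)*exp(1/3 + I/2) + (-648/2977 - 738*I/2977)*exp(3*I) + (132/1417 + 432*I/1417)*exp(2)
∮_C f(z) dz = 2πi · ((3108/24961 - 1422*I/24961)*exp(1/3 + I/2) + (-648/2977 - 738*I/2977)*exp(3*I) + (132/1417 + 432*I/1417)*exp(2)) = pi*(2844/24961 + 6216*I/24961)*exp(1/3 + I/2) + pi*(1476/2977 - 1296*I/2977)*exp(3*I) + pi*(-864/1417 + 264*I/1417)*exp(2)

Final answer: pi*(2844/24961 + 6216*I/24961)*exp(1/3 + I/2) + pi*(1476/2977 - 1296*I/2977)*exp(3*I) + pi*(-864/1417 + 264*I/1417)*exp(2)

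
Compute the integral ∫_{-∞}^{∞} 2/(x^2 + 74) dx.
Let f(z) = 2/(z^2 + 74). The denominator has no real zeros and deg Q - deg P = 2 ≥ 2, so the integral of f over the upper semicircle |z| = R tends to 0 as R → ∞. Closing the contour in the upper half-plane,
  ∫_{-∞}^{∞} f(x) dx = 2πi · Σ Res(f, z_k)  over the poles with Im z_k > 0.

Zeros of the denominator: z^2 + 74 = 0 gives z = ±sqrt(74)*I.
Upper half-plane: z = sqrt(74)*I (simple).

Each pole is a simple zero of Q(z) = z^2 + 74, so Res(f, z₀) = P(z₀)/Q'(z₀) with P(z) = 2, Q'(z) = 2*z:
  Res(f, sqrt(74)*I) = (2)/(2*sqrt(74)*I) = -sqrt(74)*I/74

∫_{-∞}^{∞} f(x) dx = 2πi · (-sqrt(74)*I/74) = sqrt(74)*pi/37

Final answer: sqrt(74)*pi/37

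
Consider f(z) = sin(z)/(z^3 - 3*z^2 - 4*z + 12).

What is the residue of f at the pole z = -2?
-sin(2)/20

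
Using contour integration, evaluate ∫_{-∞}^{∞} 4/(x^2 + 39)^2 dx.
Let f(z) = 4/(z^2 + 39)^2. The denominator has no real zeros and deg Q - deg P = 4 ≥ 2, so the integral of f over the upper semicircle |z| = R tends to 0 as R → ∞. Closing the contour in the upper half-plane,
  ∫_{-∞}^{∞} f(x) dx = 2πi · Σ Res(f, z_k)  over the poles with Im z_k > 0.

Zeros of the denominator: z^2 + 39 = 0 gives z = ±sqrt(39)*I.
Upper half-plane: z = sqrt(39)*I (a pole of order 2).

Write f(z) = g(z)/(z - sqrt(39)*I)^2 with g(z) = 4/(z + sqrt(39)*I)^2. For a double pole, Res(f, z₀) = g'(z₀):
  g'(z) = -8/(z + sqrt(39)*I)^3
  Res(f, sqrt(39)*I) = g'(sqrt(39)*I) = -sqrt(39)*I/1521

∫_{-∞}^{∞} f(x) dx = 2πi · (-sqrt(39)*I/1521) = 2*sqrt(39)*pi/1521

Final answer: 2*sqrt(39)*pi/1521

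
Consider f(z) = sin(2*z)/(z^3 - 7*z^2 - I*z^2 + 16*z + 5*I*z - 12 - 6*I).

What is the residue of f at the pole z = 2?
Write f(z) = P(z)/Q(z) with P(z) = sin(2*z) and Q(z) = z^3 - 7*z^2 - I*z^2 + 16*z + 5*I*z - 12 - 6*I.
The denominator factors as Q(z) = (z - 3)*(z - 2 - I)*(z - 2), so z = 2 is a simple zero of Q and P is analytic there; z = 2 is therefore a simple pole and
  Res(f, z₀) = P(z₀)/Q'(z₀).

Q'(z) = 3*z^2 - 14*z - 2*I*z + 16 + 5*I, so Q'(2) = I.
P(2) = sin(4).

Res(f, 2) = (sin(4))/(I) = -I*sin(4)

Final answer: -I*sin(4)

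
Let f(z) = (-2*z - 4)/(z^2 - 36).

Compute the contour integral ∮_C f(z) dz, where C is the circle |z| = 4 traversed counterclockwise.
By the residue theorem, ∮_C f(z) dz = 2πi · (sum of the residues of f at the poles inside |z| = 4).

The denominator factors as (z + 6)*(z - 6), so the singularities of f are simple poles at z = -6, z = 6.
  |-6|² = 36 > 16 = 4², so this pole is outside the contour.
  |6|² = 36 > 16 = 4², so this pole is outside the contour.

No pole lies inside the contour, so f is analytic on and inside C and the integral is 0 (Cauchy's theorem).

Final answer: 0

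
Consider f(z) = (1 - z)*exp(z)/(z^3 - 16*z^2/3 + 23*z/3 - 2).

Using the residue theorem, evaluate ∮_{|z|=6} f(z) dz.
By the residue theorem, ∮_C f(z) dz = 2πi · (sum of the residues of f at the poles inside |z| = 6).

The denominator factors as (z - 1/3)*(z - 3)*(z - 2), so the singularities of f are simple poles at z = 1/3, z = 3, z = 2.
  |1/3|² = 1/9 < 36 = 6², so this pole is inside the contour.
  |3|² = 9 < 36 = 6², so this pole is inside the contour.
  |2|² = 4 < 36 = 6², so this pole is inside the contour.

With P(z) = (1 - z)*exp(z) and Q(z) = z^3 - 16*z^2/3 + 23*z/3 - 2, each pole is simple, so Res(f, z₀) = P(z₀)/Q'(z₀) with Q'(z) = 3*z^2 - 32*z/3 + 23/3.
  Res(f, 1/3) = P(1/3)/Q'(1/3) = (2*exp(1/3)/3)/(40/9) = 3*exp(1/3)/20
  Res(f, 3) = P(3)/Q'(3) = (-2*exp(3))/(8/3) = -3*exp(3)/4
  Res(f, 2) = P(2)/Q'(2) = (-exp(2))/(-5/3) = 3*exp(2)/5

Sum of residues inside C: -3*exp(3)/4 + 3*exp(1/3)/20 + 3*exp(2)/5
∮_C f(z) dz = 2πi · (-3*exp(3)/4 + 3*exp(1/3)/20 + 3*exp(2)/5) = -3*I*pi*exp(3)/2 + 3*I*pi*exp(1/3)/10 + 6*I*pi*exp(2)/5

Final answer: -3*I*pi*exp(3)/2 + 3*I*pi*exp(1/3)/10 + 6*I*pi*exp(2)/5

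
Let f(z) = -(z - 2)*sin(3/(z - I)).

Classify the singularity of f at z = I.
essential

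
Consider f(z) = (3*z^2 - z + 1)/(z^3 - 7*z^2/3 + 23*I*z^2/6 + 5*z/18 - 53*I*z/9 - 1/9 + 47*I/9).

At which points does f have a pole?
The singularities of f are the zeros of the denominator. Factoring,
  z^3 - 7*z^2/3 + 23*I*z^2/6 + 5*z/18 - 53*I*z/9 - 1/9 + 47*I/9 = (z - 2/3 + 3*I)*(z - 2/3 - 2*I/3)*(z - 1 + 3*I/2)
so the candidates are z = 2/3 - 3*I, z = 2/3 + 2*I/3, z = 1 - 3*I/2.

Check the numerator P(z) = 3*z^2 - z + 1 at each one:
  P(2/3 - 3*I) = -76/3 - 9*I ≠ 0, so z = 2/3 - 3*I is a (simple) pole.
  P(2/3 + 2*I/3) = 1/3 + 2*I ≠ 0, so z = 2/3 + 2*I/3 is a (simple) pole.
  P(1 - 3*I/2) = -15/4 - 15*I/2 ≠ 0, so z = 1 - 3*I/2 is a (simple) pole.

Poles of f: {2/3 - 3*I, 2/3 + 2*I/3, 1 - 3*I/2}

Final answer: {2/3 - 3*I, 2/3 + 2*I/3, 1 - 3*I/2}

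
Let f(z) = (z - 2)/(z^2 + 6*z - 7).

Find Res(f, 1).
-1/8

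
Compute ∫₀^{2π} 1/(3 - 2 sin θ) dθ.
Call the integral J. The integrand is 2π-periodic and we integrate over a full period, so shifting θ does not change the value (θ → θ + π/2 turns sin θ into cos θ; θ → θ + π flips the sign of the trig term). Hence
  J = ∫₀^{2π} dθ/(3 + 2 cos θ).
Put z = e^{iθ}: then cos θ = (z + 1/z)/2, dθ = dz/(iz), and z runs once counterclockwise around |z| = 1:
  J = ∮_{|z|=1} 1/(3 + 2*(z + 1/z)/2) · dz/(iz) = (2/i) ∮_{|z|=1} dz/(2*z^2 + 6*z + 2).
The roots of 2*z^2 + 6*z + 2 are z = (-3 ± sqrt(3^2 - 2^2))/2, with sqrt(5) = sqrt(5); their product is 1, so only z₊ = -3/2 + sqrt(5)/2 lies inside the unit circle (z₋ = -3/2 - sqrt(5)/2 lies outside).
z₊ is a simple zero of q(z) = 2*z^2 + 6*z + 2, so Res(1/q, z₊) = 1/q'(z₊) with q'(z) = 4*z + 6; and q'(z₊) = 2*(z₊ - z₋) = 2*sqrt(5).
Therefore J = (2/i) · 2πi · 1/(2*sqrt(5)) = 2*pi/(sqrt(5)) = 2*sqrt(5)*pi/5

Final answer: 2*sqrt(5)*pi/5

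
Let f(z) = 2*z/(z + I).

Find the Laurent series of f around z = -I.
Put w = z - (-I), i.e. z = w - I. The denominator is w, so it suffices to rewrite the numerator in powers of w.

P(z) = 2*z
P(w - I) = -2*I + 2*w

Dividing each term by w:
  f = -2*I/w + 2

Substituting back w = z + I:
  f(z) = -2*I/(z + I) + 2

The series is finite because the numerator is a polynomial; the negative powers form the principal part, and the coefficient of 1/(z + I) gives Res(f, -I) = -2*I.

Final answer: -2*I/(z + I) + 2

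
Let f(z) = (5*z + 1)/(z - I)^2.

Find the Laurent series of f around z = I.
Put w = z - (I), i.e. z = w + I. The denominator is w^2, so it suffices to rewrite the numerator in powers of w.

P(z) = 5*z + 1
P(w + I) = 1 + 5*I + 5*w

Dividing each term by w^2:
  f = (1 + 5*I)/w^2 + 5/w

Substituting back w = z - I:
  f(z) = (1 + 5*I)/(z - I)^2 + 5/(z - I)

The series is finite because the numerator is a polynomial; the negative powers form the principal part, and the coefficient of 1/(z - I) gives Res(f, I) = 5.

Final answer: (1 + 5*I)/(z - I)^2 + 5/(z - I)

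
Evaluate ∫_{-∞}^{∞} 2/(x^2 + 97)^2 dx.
Let f(z) = 2/(z^2 + 97)^2. The denominator has no real zeros and deg Q - deg P = 4 ≥ 2, so the integral of f over the upper semicircle |z| = R tends to 0 as R → ∞. Closing the contour in the upper half-plane,
  ∫_{-∞}^{∞} f(x) dx = 2πi · Σ Res(f, z_k)  over the poles with Im z_k > 0.

Zeros of the denominator: z^2 + 97 = 0 gives z = ±sqrt(97)*I.
Upper half-plane: z = sqrt(97)*I (a pole of order 2).

Write f(z) = g(z)/(z - sqrt(97)*I)^2 with g(z) = 2/(z + sqrt(97)*I)^2. For a double pole, Res(f, z₀) = g'(z₀):
  g'(z) = -4/(z + sqrt(97)*I)^3
  Res(f, sqrt(97)*I) = g'(sqrt(97)*I) = -sqrt(97)*I/18818

∫_{-∞}^{∞} f(x) dx = 2πi · (-sqrt(97)*I/18818) = sqrt(97)*pi/9409

Final answer: sqrt(97)*pi/9409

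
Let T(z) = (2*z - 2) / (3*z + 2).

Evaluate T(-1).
Substitute z = -1:
  numerator:   2*(-1) - 2 = -4
  denominator: 3*(-1) + 2 = -1
T(-1) = (-4)/(-1) = 4

Final answer: 4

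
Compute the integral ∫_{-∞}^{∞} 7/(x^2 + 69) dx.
7*sqrt(69)*pi/69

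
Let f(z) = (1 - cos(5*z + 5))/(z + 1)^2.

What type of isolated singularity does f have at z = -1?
removable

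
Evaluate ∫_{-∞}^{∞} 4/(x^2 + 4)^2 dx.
Let f(z) = 4/(z^2 + 4)^2. The denominator has no real zeros and deg Q - deg P = 4 ≥ 2, so the integral of f over the upper semicircle |z| = R tends to 0 as R → ∞. Closing the contour in the upper half-plane,
  ∫_{-∞}^{∞} f(x) dx = 2πi · Σ Res(f, z_k)  over the poles with Im z_k > 0.

Zeros of the denominator: z^2 + 4 = 0 gives z = ±2*I.
Upper half-plane: z = 2*I (a pole of order 2).

Write f(z) = g(z)/(z - 2*I)^2 with g(z) = 4/(z + 2*I)^2. For a double pole, Res(f, z₀) = g'(z₀):
  g'(z) = -8/(z + 2*I)^3
  Res(f, 2*I) = g'(2*I) = -I/8

∫_{-∞}^{∞} f(x) dx = 2πi · (-I/8) = pi/4

Final answer: pi/4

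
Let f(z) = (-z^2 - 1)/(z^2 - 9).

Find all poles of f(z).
The singularities of f are the zeros of the denominator. Factoring,
  z^2 - 9 = (z - 3)*(z + 3)
so the candidates are z = 3, z = -3.

Check the numerator P(z) = -z^2 - 1 at each one:
  P(3) = -10 ≠ 0, so z = 3 is a (simple) pole.
  P(-3) = -10 ≠ 0, so z = -3 is a (simple) pole.

Poles of f: {-3, 3}

Final answer: {-3, 3}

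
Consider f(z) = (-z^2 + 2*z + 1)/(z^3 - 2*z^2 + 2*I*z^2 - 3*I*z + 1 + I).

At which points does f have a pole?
The singularities of f are the zeros of the denominator. Factoring,
  z^3 - 2*z^2 + 2*I*z^2 - 3*I*z + 1 + I = (z - 1)*(z + I)*(z - 1 + I)
so the candidates are z = 1, z = -I, z = 1 - I.

Check the numerator P(z) = -z^2 + 2*z + 1 at each one:
  P(1) = 2 ≠ 0, so z = 1 is a (simple) pole.
  P(-I) = 2 - 2*I ≠ 0, so z = -I is a (simple) pole.
  P(1 - I) = 3 ≠ 0, so z = 1 - I is a (simple) pole.

Poles of f: {-I, 1 - I, 1}

Final answer: {-I, 1 - I, 1}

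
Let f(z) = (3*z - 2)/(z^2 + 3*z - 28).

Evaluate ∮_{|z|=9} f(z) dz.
6*I*pi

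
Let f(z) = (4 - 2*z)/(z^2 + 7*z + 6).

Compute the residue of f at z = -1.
Write f(z) = P(z)/Q(z) with P(z) = 4 - 2*z and Q(z) = z^2 + 7*z + 6.
The denominator factors as Q(z) = (z + 1)*(z + 6), so z = -1 is a simple zero of Q and P is analytic there; z = -1 is therefore a simple pole and
  Res(f, z₀) = P(z₀)/Q'(z₀).

Q'(z) = 2*z + 7, so Q'(-1) = 5.
P(-1) = 6.

Res(f, -1) = (6)/(5) = 6/5

Final answer: 6/5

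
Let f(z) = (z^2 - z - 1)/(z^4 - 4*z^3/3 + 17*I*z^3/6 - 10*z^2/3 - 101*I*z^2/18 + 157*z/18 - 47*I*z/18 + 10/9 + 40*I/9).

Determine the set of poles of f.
The singularities of f are the zeros of the denominator. Factoring,
  z^4 - 4*z^3/3 + 17*I*z^3/6 - 10*z^2/3 - 101*I*z^2/18 + 157*z/18 - 47*I*z/18 + 10/9 + 40*I/9 = (z + I)*(z - 1/3 + 3*I/2)*(z + 1 + I)*(z - 2 - 2*I/3)
so the candidates are z = -I, z = 1/3 - 3*I/2, z = -1 - I, z = 2 + 2*I/3.

Check the numerator P(z) = z^2 - z - 1 at each one:
  P(-I) = -2 + I ≠ 0, so z = -I is a (simple) pole.
  P(1/3 - 3*I/2) = -125/36 + I/2 ≠ 0, so z = 1/3 - 3*I/2 is a (simple) pole.
  P(-1 - I) = 3*I ≠ 0, so z = -1 - I is a (simple) pole.
  P(2 + 2*I/3) = 5/9 + 2*I ≠ 0, so z = 2 + 2*I/3 is a (simple) pole.

Poles of f: {-1 - I, -I, 1/3 - 3*I/2, 2 + 2*I/3}

Final answer: {-1 - I, -I, 1/3 - 3*I/2, 2 + 2*I/3}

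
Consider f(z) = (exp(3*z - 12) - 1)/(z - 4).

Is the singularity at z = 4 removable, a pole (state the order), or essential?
Let u = z - 4. The exponent is 3*z - 12 = 3u, so
  f = (e^(3u) - 1)/u = ((3u) + (3u)^2/2 + (3u)^3/6 + ...)/u = 3 + (9/2)*u + (9/2)*u^2 + ...
The Laurent expansion about u = 0 has no negative powers; equivalently lim_{z→4} f(z) = 3 exists and is finite.
So the singularity is removable.

Final answer: removable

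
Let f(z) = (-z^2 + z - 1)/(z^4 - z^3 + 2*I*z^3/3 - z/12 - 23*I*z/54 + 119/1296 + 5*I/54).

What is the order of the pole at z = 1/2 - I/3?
Factor the denominator:
  z^4 - z^3 + 2*I*z^3/3 - z/12 - 23*I*z/54 + 119/1296 + 5*I/54 = (z - 1/2 + I/3)^3*(z + 1/2 - I/3)

The numerator P(z) = -z^2 + z - 1 has P(1/2 - I/3) = -23/36 ≠ 0, so no factor of (z - 1/2 + I/3) cancels.
Near z = 1/2 - I/3 we can therefore write f(z) = g(z)/(z - 1/2 + I/3)^3 with g analytic at 1/2 - I/3 and g(1/2 - I/3) ≠ 0 (g is the numerator divided by the remaining denominator factors).

Hence z = 1/2 - I/3 is a pole of order 3.

Final answer: 3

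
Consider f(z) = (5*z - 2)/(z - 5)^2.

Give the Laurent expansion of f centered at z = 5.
Put w = z - (5), i.e. z = w + 5. The denominator is w^2, so it suffices to rewrite the numerator in powers of w.

P(z) = 5*z - 2
P(w + 5) = 23 + 5*w

Dividing each term by w^2:
  f = 23/w^2 + 5/w

Substituting back w = z - 5:
  f(z) = 23/(z - 5)^2 + 5/(z - 5)

The series is finite because the numerator is a polynomial; the negative powers form the principal part, and the coefficient of 1/(z - 5) gives Res(f, 5) = 5.

Final answer: 23/(z - 5)^2 + 5/(z - 5)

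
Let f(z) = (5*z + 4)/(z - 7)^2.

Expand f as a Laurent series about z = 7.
Put w = z - (7), i.e. z = w + 7. The denominator is w^2, so it suffices to rewrite the numerator in powers of w.

P(z) = 5*z + 4
P(w + 7) = 39 + 5*w

Dividing each term by w^2:
  f = 39/w^2 + 5/w

Substituting back w = z - 7:
  f(z) = 39/(z - 7)^2 + 5/(z - 7)

The series is finite because the numerator is a polynomial; the negative powers form the principal part, and the coefficient of 1/(z - 7) gives Res(f, 7) = 5.

Final answer: 39/(z - 7)^2 + 5/(z - 7)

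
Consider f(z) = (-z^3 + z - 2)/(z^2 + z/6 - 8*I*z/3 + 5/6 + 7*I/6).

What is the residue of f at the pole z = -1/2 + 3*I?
609/68 + 429*I/170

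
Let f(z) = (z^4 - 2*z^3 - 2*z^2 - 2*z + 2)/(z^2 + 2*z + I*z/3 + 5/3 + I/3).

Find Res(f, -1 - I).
-6/5 - 12*I/5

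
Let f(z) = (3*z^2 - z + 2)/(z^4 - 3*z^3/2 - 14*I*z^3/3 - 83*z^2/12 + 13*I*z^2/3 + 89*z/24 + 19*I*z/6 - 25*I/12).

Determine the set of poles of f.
The singularities of f are the zeros of the denominator. Factoring,
  z^4 - 3*z^3/2 - 14*I*z^3/3 - 83*z^2/12 + 13*I*z^2/3 + 89*z/24 + 19*I*z/6 - 25*I/12 = (z + 1/2 - 2*I/3)*(z - 1/2)*(z - 2*I)*(z - 3/2 - 2*I)
so the candidates are z = -1/2 + 2*I/3, z = 1/2, z = 2*I, z = 3/2 + 2*I.

Check the numerator P(z) = 3*z^2 - z + 2 at each one:
  P(-1/2 + 2*I/3) = 23/12 - 8*I/3 ≠ 0, so z = -1/2 + 2*I/3 is a (simple) pole.
  P(1/2) = 9/4 ≠ 0, so z = 1/2 is a (simple) pole.
  P(2*I) = -10 - 2*I ≠ 0, so z = 2*I is a (simple) pole.
  P(3/2 + 2*I) = -19/4 + 16*I ≠ 0, so z = 3/2 + 2*I is a (simple) pole.

Poles of f: {-1/2 + 2*I/3, 2*I, 1/2, 3/2 + 2*I}

Final answer: {-1/2 + 2*I/3, 2*I, 1/2, 3/2 + 2*I}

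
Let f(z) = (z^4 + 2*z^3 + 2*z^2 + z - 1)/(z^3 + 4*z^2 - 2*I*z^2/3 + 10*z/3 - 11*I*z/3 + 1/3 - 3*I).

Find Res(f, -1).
Write f(z) = P(z)/Q(z) with P(z) = z^4 + 2*z^3 + 2*z^2 + z - 1 and Q(z) = z^3 + 4*z^2 - 2*I*z^2/3 + 10*z/3 - 11*I*z/3 + 1/3 - 3*I.
The denominator factors as Q(z) = (z + 1)*(z + 3 + I/3)*(z - I), so z = -1 is a simple zero of Q and P is analytic there; z = -1 is therefore a simple pole and
  Res(f, z₀) = P(z₀)/Q'(z₀).

Q'(z) = 3*z^2 + 8*z - 4*I*z/3 + 10/3 - 11*I/3, so Q'(-1) = -5/3 - 7*I/3.
P(-1) = -1.

Res(f, -1) = (-1)/(-5/3 - 7*I/3) = 15/74 - 21*I/74

Final answer: 15/74 - 21*I/74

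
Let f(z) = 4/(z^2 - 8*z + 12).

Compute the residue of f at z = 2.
-1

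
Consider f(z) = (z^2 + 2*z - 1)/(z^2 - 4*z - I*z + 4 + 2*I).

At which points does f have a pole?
The singularities of f are the zeros of the denominator. Factoring,
  z^2 - 4*z - I*z + 4 + 2*I = (z - 2 - I)*(z - 2)
so the candidates are z = 2 + I, z = 2.

Check the numerator P(z) = z^2 + 2*z - 1 at each one:
  P(2 + I) = 6 + 6*I ≠ 0, so z = 2 + I is a (simple) pole.
  P(2) = 7 ≠ 0, so z = 2 is a (simple) pole.

Poles of f: {2, 2 + I}

Final answer: {2, 2 + I}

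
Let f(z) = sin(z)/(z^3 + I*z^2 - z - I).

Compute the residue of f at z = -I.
I*sinh(1)/2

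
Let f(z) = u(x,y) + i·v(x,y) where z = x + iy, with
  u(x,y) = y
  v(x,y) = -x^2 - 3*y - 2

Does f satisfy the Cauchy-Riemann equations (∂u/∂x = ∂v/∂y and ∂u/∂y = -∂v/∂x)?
∂u/∂x = 0
∂v/∂y = -3
∂u/∂y = 1
∂v/∂x = -2*x
∂u/∂x ≠ ∂v/∂y and ∂u/∂y ≠ -∂v/∂x; the Cauchy-Riemann equations are not satisfied, so f is not analytic.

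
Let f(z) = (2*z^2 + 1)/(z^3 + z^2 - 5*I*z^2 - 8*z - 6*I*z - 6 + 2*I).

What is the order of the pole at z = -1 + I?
2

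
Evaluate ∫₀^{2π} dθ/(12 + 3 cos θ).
Let J = ∫₀^{2π} dθ/(12 + 3 cos θ).
Put z = e^{iθ}: then cos θ = (z + 1/z)/2, dθ = dz/(iz), and z runs once counterclockwise around |z| = 1:
  J = ∮_{|z|=1} 1/(12 + 3*(z + 1/z)/2) · dz/(iz) = (2/i) ∮_{|z|=1} dz/(3*z^2 + 24*z + 3).
The roots of 3*z^2 + 24*z + 3 are z = (-12 ± sqrt(12^2 - 3^2))/3, with sqrt(135) = 3*sqrt(15); their product is 1, so only z₊ = -4 + sqrt(15) lies inside the unit circle (z₋ = -4 - sqrt(15) lies outside).
z₊ is a simple zero of q(z) = 3*z^2 + 24*z + 3, so Res(1/q, z₊) = 1/q'(z₊) with q'(z) = 6*z + 24; and q'(z₊) = 3*(z₊ - z₋) = 6*sqrt(15).
Therefore J = (2/i) · 2πi · 1/(6*sqrt(15)) = 2*pi/(3*sqrt(15)) = 2*sqrt(15)*pi/45

Final answer: 2*sqrt(15)*pi/45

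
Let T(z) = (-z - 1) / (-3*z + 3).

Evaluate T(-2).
Substitute z = -2:
  numerator:   -(-2) - 1 = 1
  denominator: -3*(-2) + 3 = 9
T(-2) = (1)/(9) = 1/9

Final answer: 1/9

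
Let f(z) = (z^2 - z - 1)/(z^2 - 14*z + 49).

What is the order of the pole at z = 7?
Factor the denominator:
  z^2 - 14*z + 49 = (z - 7)^2

The numerator P(z) = z^2 - z - 1 has P(7) = 41 ≠ 0, so no factor of (z - 7) cancels.
Near z = 7 we can therefore write f(z) = g(z)/(z - 7)^2 with g analytic at 7 and g(7) ≠ 0 (g is just the numerator).

Hence z = 7 is a pole of order 2.

Final answer: 2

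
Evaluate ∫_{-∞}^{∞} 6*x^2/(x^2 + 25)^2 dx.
Let f(z) = 6*z^2/(z^2 + 25)^2. The denominator has no real zeros and deg Q - deg P = 2 ≥ 2, so the integral of f over the upper semicircle |z| = R tends to 0 as R → ∞. Closing the contour in the upper half-plane,
  ∫_{-∞}^{∞} f(x) dx = 2πi · Σ Res(f, z_k)  over the poles with Im z_k > 0.

Zeros of the denominator: z^2 + 25 = 0 gives z = ±5*I.
Upper half-plane: z = 5*I (a pole of order 2).

Write f(z) = g(z)/(z - 5*I)^2 with g(z) = 6*z^2/(z + 5*I)^2. For a double pole, Res(f, z₀) = g'(z₀):
  g'(z) = 60*I*z/(z + 5*I)^3
  Res(f, 5*I) = g'(5*I) = -3*I/10

∫_{-∞}^{∞} f(x) dx = 2πi · (-3*I/10) = 3*pi/5

Final answer: 3*pi/5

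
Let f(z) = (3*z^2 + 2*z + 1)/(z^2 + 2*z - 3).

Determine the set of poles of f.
The singularities of f are the zeros of the denominator. Factoring,
  z^2 + 2*z - 3 = (z - 1)*(z + 3)
so the candidates are z = 1, z = -3.

Check the numerator P(z) = 3*z^2 + 2*z + 1 at each one:
  P(1) = 6 ≠ 0, so z = 1 is a (simple) pole.
  P(-3) = 22 ≠ 0, so z = -3 is a (simple) pole.

Poles of f: {-3, 1}

Final answer: {-3, 1}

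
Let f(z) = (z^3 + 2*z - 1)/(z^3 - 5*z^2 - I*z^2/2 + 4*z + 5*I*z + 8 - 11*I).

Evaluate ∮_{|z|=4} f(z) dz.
By the residue theorem, ∮_C f(z) dz = 2πi · (sum of the residues of f at the poles inside |z| = 4).

The denominator factors as (z - 3 - I/2)*(z - 3 + I)*(z + 1 - I), so the singularities of f are simple poles at z = 3 + I/2, z = 3 - I, z = -1 + I.
  |3 + I/2|² = 37/4 < 16 = 4², so this pole is inside the contour.
  |3 - I|² = 10 < 16 = 4², so this pole is inside the contour.
  |-1 + I|² = 2 < 16 = 4², so this pole is inside the contour.

With P(z) = z^3 + 2*z - 1 and Q(z) = z^3 - 5*z^2 - I*z^2/2 + 4*z + 5*I*z + 8 - 11*I, each pole is simple, so Res(f, z₀) = P(z₀)/Q'(z₀) with Q'(z) = 3*z^2 - 10*z - I*z + 4 + 5*I.
  Res(f, 3 + I/2) = P(3 + I/2)/Q'(3 + I/2) = (119/4 + 115*I/8)/(3/4 + 6*I) = 193/65 - 1789*I/390
  Res(f, 3 - I) = P(3 - I)/Q'(3 - I) = (23 - 28*I)/(-3 - 6*I) = 11/5 + 74*I/15
  Res(f, -1 + I) = P(-1 + I)/Q'(-1 + I) = (-1 + 4*I)/(15 - 10*I) = -11/65 + 2*I/13

Sum of residues inside C: 5 + I/2
∮_C f(z) dz = 2πi · (5 + I/2) = pi*(-1 + 10*I)

Final answer: pi*(-1 + 10*I)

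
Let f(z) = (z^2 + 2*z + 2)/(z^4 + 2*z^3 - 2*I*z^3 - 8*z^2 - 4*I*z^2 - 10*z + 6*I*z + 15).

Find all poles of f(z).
The singularities of f are the zeros of the denominator. Factoring,
  z^4 + 2*z^3 - 2*I*z^3 - 8*z^2 - 4*I*z^2 - 10*z + 6*I*z + 15 = (z + 2 - I)*(z - 2 - I)*(z + 3)*(z - 1)
so the candidates are z = -2 + I, z = 2 + I, z = -3, z = 1.

Check the numerator P(z) = z^2 + 2*z + 2 at each one:
  P(-2 + I) = 1 - 2*I ≠ 0, so z = -2 + I is a (simple) pole.
  P(2 + I) = 9 + 6*I ≠ 0, so z = 2 + I is a (simple) pole.
  P(-3) = 5 ≠ 0, so z = -3 is a (simple) pole.
  P(1) = 5 ≠ 0, so z = 1 is a (simple) pole.

Poles of f: {-3, -2 + I, 1, 2 + I}

Final answer: {-3, -2 + I, 1, 2 + I}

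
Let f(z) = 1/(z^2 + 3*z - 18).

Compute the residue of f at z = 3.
Write f(z) = P(z)/Q(z) with P(z) = 1 and Q(z) = z^2 + 3*z - 18.
The denominator factors as Q(z) = (z + 6)*(z - 3), so z = 3 is a simple zero of Q and P is analytic there; z = 3 is therefore a simple pole and
  Res(f, z₀) = P(z₀)/Q'(z₀).

Q'(z) = 2*z + 3, so Q'(3) = 9.
P(3) = 1.

Res(f, 3) = (1)/(9) = 1/9

Final answer: 1/9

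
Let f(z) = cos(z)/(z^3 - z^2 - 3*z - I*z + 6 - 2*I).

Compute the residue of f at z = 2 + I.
Write f(z) = P(z)/Q(z) with P(z) = cos(z) and Q(z) = z^3 - z^2 - 3*z - I*z + 6 - 2*I.
The denominator factors as Q(z) = (z - 2 - I)*(z + 2)*(z - 1 + I), so z = 2 + I is a simple zero of Q and P is analytic there; z = 2 + I is therefore a simple pole and
  Res(f, z₀) = P(z₀)/Q'(z₀).

Q'(z) = 3*z^2 - 2*z - 3 - I, so Q'(2 + I) = 2 + 9*I.
P(2 + I) = cos(2 + I).

Res(f, 2 + I) = (cos(2 + I))/(2 + 9*I) = (2/85 - 9*I/85)*cos(2 + I)

Final answer: (2/85 - 9*I/85)*cos(2 + I)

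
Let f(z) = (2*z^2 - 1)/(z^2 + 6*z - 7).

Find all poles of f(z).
The singularities of f are the zeros of the denominator. Factoring,
  z^2 + 6*z - 7 = (z + 7)*(z - 1)
so the candidates are z = -7, z = 1.

Check the numerator P(z) = 2*z^2 - 1 at each one:
  P(-7) = 97 ≠ 0, so z = -7 is a (simple) pole.
  P(1) = 1 ≠ 0, so z = 1 is a (simple) pole.

Poles of f: {-7, 1}

Final answer: {-7, 1}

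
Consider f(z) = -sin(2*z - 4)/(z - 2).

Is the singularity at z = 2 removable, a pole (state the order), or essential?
Let u = z - 2. The argument of sin is 2*z - 4 = 2u, so
  f = -sin(2u)/u = -((2u) - (2u)^3/6 + ...)/u = -2 + (4/3)*u^2 - ...
The Laurent expansion about u = 0 has no negative powers; equivalently lim_{z→2} f(z) = -2 exists and is finite.
So the singularity is removable.

Final answer: removable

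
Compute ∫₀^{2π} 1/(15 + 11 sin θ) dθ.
Call the integral J. The integrand is 2π-periodic and we integrate over a full period, so shifting θ does not change the value (θ → θ + π/2 turns sin θ into cos θ). Hence
  J = ∫₀^{2π} dθ/(15 + 11 cos θ).
Put z = e^{iθ}: then cos θ = (z + 1/z)/2, dθ = dz/(iz), and z runs once counterclockwise around |z| = 1:
  J = ∮_{|z|=1} 1/(15 + 11*(z + 1/z)/2) · dz/(iz) = (2/i) ∮_{|z|=1} dz/(11*z^2 + 30*z + 11).
The roots of 11*z^2 + 30*z + 11 are z = (-15 ± sqrt(15^2 - 11^2))/11, with sqrt(104) = 2*sqrt(26); their product is 1, so only z₊ = -15/11 + 2*sqrt(26)/11 lies inside the unit circle (z₋ = -15/11 - 2*sqrt(26)/11 lies outside).
z₊ is a simple zero of q(z) = 11*z^2 + 30*z + 11, so Res(1/q, z₊) = 1/q'(z₊) with q'(z) = 22*z + 30; and q'(z₊) = 11*(z₊ - z₋) = 4*sqrt(26).
Therefore J = (2/i) · 2πi · 1/(4*sqrt(26)) = 2*pi/(2*sqrt(26)) = sqrt(26)*pi/26

Final answer: sqrt(26)*pi/26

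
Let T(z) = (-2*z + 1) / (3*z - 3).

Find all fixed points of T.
{1/6 - sqrt(13)/6, 1/6 + sqrt(13)/6}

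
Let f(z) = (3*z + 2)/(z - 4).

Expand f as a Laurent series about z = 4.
Put w = z - (4), i.e. z = w + 4. The denominator is w, so it suffices to rewrite the numerator in powers of w.

P(z) = 3*z + 2
P(w + 4) = 14 + 3*w

Dividing each term by w:
  f = 14/w + 3

Substituting back w = z - 4:
  f(z) = 14/(z - 4) + 3

The series is finite because the numerator is a polynomial; the negative powers form the principal part, and the coefficient of 1/(z - 4) gives Res(f, 4) = 14.

Final answer: 14/(z - 4) + 3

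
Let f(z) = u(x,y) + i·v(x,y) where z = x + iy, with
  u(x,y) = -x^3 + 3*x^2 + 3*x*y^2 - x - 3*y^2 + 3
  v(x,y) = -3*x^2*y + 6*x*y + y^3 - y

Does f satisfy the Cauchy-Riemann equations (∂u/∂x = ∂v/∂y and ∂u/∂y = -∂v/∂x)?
∂u/∂x = -3*x^2 + 6*x + 3*y^2 - 1
∂v/∂y = -3*x^2 + 6*x + 3*y^2 - 1
∂u/∂y = 6*x*y - 6*y
∂v/∂x = -6*x*y + 6*y
∂u/∂x = ∂v/∂y and ∂u/∂y = -∂v/∂x hold identically; f is analytic.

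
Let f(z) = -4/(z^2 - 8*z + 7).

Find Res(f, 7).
Write f(z) = P(z)/Q(z) with P(z) = -4 and Q(z) = z^2 - 8*z + 7.
The denominator factors as Q(z) = (z - 1)*(z - 7), so z = 7 is a simple zero of Q and P is analytic there; z = 7 is therefore a simple pole and
  Res(f, z₀) = P(z₀)/Q'(z₀).

Q'(z) = 2*z - 8, so Q'(7) = 6.
P(7) = -4.

Res(f, 7) = (-4)/(6) = -2/3

Final answer: -2/3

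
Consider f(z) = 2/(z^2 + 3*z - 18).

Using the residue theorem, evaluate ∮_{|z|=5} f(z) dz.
By the residue theorem, ∮_C f(z) dz = 2πi · (sum of the residues of f at the poles inside |z| = 5).

The denominator factors as (z - 3)*(z + 6), so the singularities of f are simple poles at z = 3, z = -6.
  |3|² = 9 < 25 = 5², so this pole is inside the contour.
  |-6|² = 36 > 25 = 5², so this pole is outside the contour.

With P(z) = 2 and Q(z) = z^2 + 3*z - 18, each pole is simple, so Res(f, z₀) = P(z₀)/Q'(z₀) with Q'(z) = 2*z + 3.
  Res(f, 3) = P(3)/Q'(3) = (2)/(9) = 2/9

∮_C f(z) dz = 2πi · (2/9) = 4*I*pi/9

Final answer: 4*I*pi/9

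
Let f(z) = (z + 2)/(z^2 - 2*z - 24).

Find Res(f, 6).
4/5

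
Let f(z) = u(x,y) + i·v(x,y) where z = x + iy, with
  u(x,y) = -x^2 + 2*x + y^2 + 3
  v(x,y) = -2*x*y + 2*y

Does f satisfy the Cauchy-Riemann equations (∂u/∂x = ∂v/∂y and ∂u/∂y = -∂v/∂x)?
∂u/∂x = 2 - 2*x
∂v/∂y = 2 - 2*x
∂u/∂y = 2*y
∂v/∂x = -2*y
∂u/∂x = ∂v/∂y and ∂u/∂y = -∂v/∂x hold identically; f is analytic.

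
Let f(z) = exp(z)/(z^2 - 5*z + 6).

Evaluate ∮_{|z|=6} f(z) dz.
By the residue theorem, ∮_C f(z) dz = 2πi · (sum of the residues of f at the poles inside |z| = 6).

The denominator factors as (z - 2)*(z - 3), so the singularities of f are simple poles at z = 2, z = 3.
  |2|² = 4 < 36 = 6², so this pole is inside the contour.
  |3|² = 9 < 36 = 6², so this pole is inside the contour.

With P(z) = exp(z) and Q(z) = z^2 - 5*z + 6, each pole is simple, so Res(f, z₀) = P(z₀)/Q'(z₀) with Q'(z) = 2*z - 5.
  Res(f, 2) = P(2)/Q'(2) = (exp(2))/(-1) = -exp(2)
  Res(f, 3) = P(3)/Q'(3) = (exp(3))/(1) = exp(3)

Sum of residues inside C: -exp(2) + exp(3)
∮_C f(z) dz = 2πi · (-exp(2) + exp(3)) = -2*I*pi*exp(2) + 2*I*pi*exp(3)

Final answer: -2*I*pi*exp(2) + 2*I*pi*exp(3)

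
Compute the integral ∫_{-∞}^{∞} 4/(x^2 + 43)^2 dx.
2*sqrt(43)*pi/1849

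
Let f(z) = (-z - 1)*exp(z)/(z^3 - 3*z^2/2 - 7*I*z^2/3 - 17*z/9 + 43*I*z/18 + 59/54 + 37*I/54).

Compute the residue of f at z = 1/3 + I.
(438/265 + 216*I/265)*exp(1/3 + I)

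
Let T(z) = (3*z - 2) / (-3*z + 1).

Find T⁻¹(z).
(z + 2)/(3*z + 3)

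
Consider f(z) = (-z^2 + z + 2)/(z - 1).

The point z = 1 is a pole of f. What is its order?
Factor the denominator:
  z - 1 = (z - 1)

The numerator P(z) = -z^2 + z + 2 has P(1) = 2 ≠ 0, so no factor of (z - 1) cancels.
Near z = 1 we can therefore write f(z) = g(z)/(z - 1) with g analytic at 1 and g(1) ≠ 0 (g is just the numerator).

Hence z = 1 is a pole of order 1.

Final answer: 1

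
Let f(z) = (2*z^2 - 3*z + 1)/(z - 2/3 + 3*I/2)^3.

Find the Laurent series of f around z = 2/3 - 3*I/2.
Put w = z - (2/3 - 3*I/2), i.e. z = w + 2/3 - 3*I/2. The denominator is w^3, so it suffices to rewrite the numerator in powers of w.

P(z) = 2*z^2 - 3*z + 1
P(w + 2/3 - 3*I/2) = -83/18 + I/2 + (-1/3 - 6*I)*w + 2*w^2

Dividing each term by w^3:
  f = (-83/18 + I/2)/w^3 + (-1/3 - 6*I)/w^2 + 2/w

Substituting back w = z - 2/3 + 3*I/2:
  f(z) = (-83/18 + I/2)/(z - 2/3 + 3*I/2)^3 + (-1/3 - 6*I)/(z - 2/3 + 3*I/2)^2 + 2/(z - 2/3 + 3*I/2)

The series is finite because the numerator is a polynomial; the negative powers form the principal part, and the coefficient of 1/(z - 2/3 + 3*I/2) gives Res(f, 2/3 - 3*I/2) = 2.

Final answer: (-83/18 + I/2)/(z - 2/3 + 3*I/2)^3 + (-1/3 - 6*I)/(z - 2/3 + 3*I/2)^2 + 2/(z - 2/3 + 3*I/2)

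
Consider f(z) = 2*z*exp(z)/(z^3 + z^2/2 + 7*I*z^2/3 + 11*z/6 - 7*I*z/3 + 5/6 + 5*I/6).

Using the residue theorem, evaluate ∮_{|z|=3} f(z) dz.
By the residue theorem, ∮_C f(z) dz = 2πi · (sum of the residues of f at the poles inside |z| = 3).

The denominator factors as (z + 1 + 3*I)*(z + I/3)*(z - 1/2 - I), so the singularities of f are simple poles at z = -1 - 3*I, z = -I/3, z = 1/2 + I.
  |-1 - 3*I|² = 10 > 9 = 3², so this pole is outside the contour.
  |-I/3|² = 1/9 < 9 = 3², so this pole is inside the contour.
  |1/2 + I|² = 5/4 < 9 = 3², so this pole is inside the contour.

With P(z) = 2*z*exp(z) and Q(z) = z^3 + z^2/2 + 7*I*z^2/3 + 11*z/6 - 7*I*z/3 + 5/6 + 5*I/6, each pole is simple, so Res(f, z₀) = P(z₀)/Q'(z₀) with Q'(z) = 3*z^2 + z + 14*I*z/3 + 11/6 - 7*I/3.
  Res(f, -I/3) = P(-I/3)/Q'(-I/3) = (-2*I*exp(-I/3)/3)/(55/18 - 8*I/3) = (576/5329 - 660*I/5329)*exp(-I/3)
  Res(f, 1/2 + I) = P(1/2 + I)/Q'(1/2 + I) = ((1 + 2*I)*exp(1/2 + I))/(-55/12 + 4*I) = (492/5329 - 1896*I/5329)*exp(1/2 + I)

Sum of residues inside C: (492/5329 - 1896*I/5329)*exp(1/2 + I) + (576/5329 - 660*I/5329)*exp(-I/3)
∮_C f(z) dz = 2πi · ((492/5329 - 1896*I/5329)*exp(1/2 + I) + (576/5329 - 660*I/5329)*exp(-I/3)) = pi*(1320/5329 + 1152*I/5329)*exp(-I/3) + pi*(3792/5329 + 984*I/5329)*exp(1/2 + I)

Final answer: pi*(1320/5329 + 1152*I/5329)*exp(-I/3) + pi*(3792/5329 + 984*I/5329)*exp(1/2 + I)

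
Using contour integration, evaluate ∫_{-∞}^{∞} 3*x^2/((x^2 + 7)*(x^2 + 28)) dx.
Let f(z) = 3*z^2/((z^2 + 7)*(z^2 + 28)). The denominator has no real zeros and deg Q - deg P = 2 ≥ 2, so the integral of f over the upper semicircle |z| = R tends to 0 as R → ∞. Closing the contour in the upper half-plane,
  ∫_{-∞}^{∞} f(x) dx = 2πi · Σ Res(f, z_k)  over the poles with Im z_k > 0.

Zeros of the denominator: z^2 + 7 = 0 gives z = ±sqrt(7)*I; z^2 + 28 = 0 gives z = ±2*sqrt(7)*I.
Upper half-plane: z = sqrt(7)*I, z = 2*sqrt(7)*I (simple).

Each pole is a simple zero of Q(z) = z^4 + 35*z^2 + 196, so Res(f, z₀) = P(z₀)/Q'(z₀) with P(z) = 3*z^2, Q'(z) = 4*z^3 + 70*z:
  Res(f, sqrt(7)*I) = (-21)/(42*sqrt(7)*I) = sqrt(7)*I/14
  Res(f, 2*sqrt(7)*I) = (-84)/(-84*sqrt(7)*I) = -sqrt(7)*I/7

Sum of residues: -sqrt(7)*I/14
∫_{-∞}^{∞} f(x) dx = 2πi · (-sqrt(7)*I/14) = sqrt(7)*pi/7

Final answer: sqrt(7)*pi/7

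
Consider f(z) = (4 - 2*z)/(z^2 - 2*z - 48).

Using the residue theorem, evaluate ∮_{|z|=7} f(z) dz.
By the residue theorem, ∮_C f(z) dz = 2πi · (sum of the residues of f at the poles inside |z| = 7).

The denominator factors as (z + 6)*(z - 8), so the singularities of f are simple poles at z = -6, z = 8.
  |-6|² = 36 < 49 = 7², so this pole is inside the contour.
  |8|² = 64 > 49 = 7², so this pole is outside the contour.

With P(z) = 4 - 2*z and Q(z) = z^2 - 2*z - 48, each pole is simple, so Res(f, z₀) = P(z₀)/Q'(z₀) with Q'(z) = 2*z - 2.
  Res(f, -6) = P(-6)/Q'(-6) = (16)/(-14) = -8/7

∮_C f(z) dz = 2πi · (-8/7) = -16*I*pi/7

Final answer: -16*I*pi/7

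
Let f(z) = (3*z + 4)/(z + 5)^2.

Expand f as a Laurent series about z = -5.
Put w = z - (-5), i.e. z = w - 5. The denominator is w^2, so it suffices to rewrite the numerator in powers of w.

P(z) = 3*z + 4
P(w - 5) = -11 + 3*w

Dividing each term by w^2:
  f = -11/w^2 + 3/w

Substituting back w = z + 5:
  f(z) = -11/(z + 5)^2 + 3/(z + 5)

The series is finite because the numerator is a polynomial; the negative powers form the principal part, and the coefficient of 1/(z + 5) gives Res(f, -5) = 3.

Final answer: -11/(z + 5)^2 + 3/(z + 5)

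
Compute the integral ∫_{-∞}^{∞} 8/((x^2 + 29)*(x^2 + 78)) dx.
Let f(z) = 8/((z^2 + 29)*(z^2 + 78)). The denominator has no real zeros and deg Q - deg P = 4 ≥ 2, so the integral of f over the upper semicircle |z| = R tends to 0 as R → ∞. Closing the contour in the upper half-plane,
  ∫_{-∞}^{∞} f(x) dx = 2πi · Σ Res(f, z_k)  over the poles with Im z_k > 0.

Zeros of the denominator: z^2 + 78 = 0 gives z = ±sqrt(78)*I; z^2 + 29 = 0 gives z = ±sqrt(29)*I.
Upper half-plane: z = sqrt(29)*I, z = sqrt(78)*I (simple).

Each pole is a simple zero of Q(z) = z^4 + 107*z^2 + 2262, so Res(f, z₀) = P(z₀)/Q'(z₀) with P(z) = 8, Q'(z) = 4*z^3 + 214*z:
  Res(f, sqrt(29)*I) = (8)/(98*sqrt(29)*I) = -4*sqrt(29)*I/1421
  Res(f, sqrt(78)*I) = (8)/(-98*sqrt(78)*I) = 2*sqrt(78)*I/1911

Sum of residues: 2*I*(-78*sqrt(29) + 29*sqrt(78))/55419
∫_{-∞}^{∞} f(x) dx = 2πi · (2*I*(-78*sqrt(29) + 29*sqrt(78))/55419) = 4*pi*(-29*sqrt(78) + 78*sqrt(29))/55419

Final answer: 4*pi*(-29*sqrt(78) + 78*sqrt(29))/55419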